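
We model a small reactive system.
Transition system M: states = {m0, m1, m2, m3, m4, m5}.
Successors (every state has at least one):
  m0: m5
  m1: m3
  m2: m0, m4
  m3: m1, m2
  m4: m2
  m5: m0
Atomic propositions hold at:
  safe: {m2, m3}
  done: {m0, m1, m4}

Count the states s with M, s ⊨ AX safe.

2

Sat(AX safe) = {s : every successor in {m2, m3}} = {m1, m4}
|Sat(AX safe)| = |{m1, m4}| = 2.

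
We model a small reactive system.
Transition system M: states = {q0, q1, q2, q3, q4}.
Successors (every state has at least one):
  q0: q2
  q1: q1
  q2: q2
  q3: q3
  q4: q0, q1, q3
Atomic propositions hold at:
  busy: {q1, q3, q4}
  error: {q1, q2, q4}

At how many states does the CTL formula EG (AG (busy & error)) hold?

Sat(busy & error) = {q1, q4}
AG (busy & error): greatest fixpoint, start Z0 = {q1, q4}, keep only states in Sat with every successor in Z. Z1 = {q1}; fixed.
Sat(AG (busy & error)) = {q1}
EG (AG (busy & error)): greatest fixpoint, start Z0 = {q1}, keep only states in Sat with some successor in Z. Already a fixed point.
Sat(EG (AG (busy & error))) = {q1}
|Sat(EG (AG (busy & error)))| = |{q1}| = 1.

1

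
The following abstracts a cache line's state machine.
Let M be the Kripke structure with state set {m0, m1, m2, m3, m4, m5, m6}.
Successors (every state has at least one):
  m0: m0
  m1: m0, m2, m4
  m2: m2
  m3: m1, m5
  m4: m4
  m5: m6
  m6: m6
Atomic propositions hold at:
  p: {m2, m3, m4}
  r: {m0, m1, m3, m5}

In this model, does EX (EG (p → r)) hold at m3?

Sat(p → r) = {m0, m1, m3, m5, m6}
EG (p → r): greatest fixpoint, start Z0 = {m0, m1, m3, m5, m6}, keep only states in Sat with some successor in Z. Already a fixed point.
Sat(EG (p → r)) = {m0, m1, m3, m5, m6}
Sat(EX (EG (p → r))) = {s : some successor in {m0, m1, m3, m5, m6}} = {m0, m1, m3, m5, m6}
m3 ∈ Sat(EX (EG (p → r))) = {m0, m1, m3, m5, m6}, so the formula holds at m3.

Yes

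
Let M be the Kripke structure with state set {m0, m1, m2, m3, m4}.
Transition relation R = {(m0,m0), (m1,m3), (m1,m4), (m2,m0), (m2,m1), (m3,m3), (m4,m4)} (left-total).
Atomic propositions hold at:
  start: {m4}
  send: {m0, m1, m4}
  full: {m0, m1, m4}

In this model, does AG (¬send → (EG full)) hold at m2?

Sat(¬send) = {m2, m3}
EG full: greatest fixpoint, start Z0 = {m0, m1, m4}, keep only states in Sat with some successor in Z. Already a fixed point.
Sat(EG full) = {m0, m1, m4}
Sat(¬send → (EG full)) = {m0, m1, m4}
AG (¬send → (EG full)): greatest fixpoint, start Z0 = {m0, m1, m4}, keep only states in Sat with every successor in Z. Z1 = {m0, m4}; fixed.
Sat(AG (¬send → (EG full))) = {m0, m4}
m2 ∉ Sat(AG (¬send → (EG full))) = {m0, m4}, so the formula does not hold at m2.

No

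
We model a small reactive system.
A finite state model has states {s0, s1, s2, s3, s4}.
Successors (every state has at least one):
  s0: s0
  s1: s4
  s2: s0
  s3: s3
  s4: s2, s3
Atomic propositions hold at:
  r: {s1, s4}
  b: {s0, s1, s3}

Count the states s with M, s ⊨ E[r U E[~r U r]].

2

Sat(~r) = {s0, s2, s3}
E[~r U r]: least fixpoint, start Z0 = Sat(r) = {s1, s4}, add states in Sat(~r) with some successor in Z. Already a fixed point.
Sat(E[~r U r]) = {s1, s4}
E[r U E[~r U r]]: least fixpoint, start Z0 = Sat(E[~r U r]) = {s1, s4}, add states in Sat(r) with some successor in Z. Already a fixed point.
Sat(E[r U E[~r U r]]) = {s1, s4}
|Sat(E[r U E[~r U r]])| = |{s1, s4}| = 2.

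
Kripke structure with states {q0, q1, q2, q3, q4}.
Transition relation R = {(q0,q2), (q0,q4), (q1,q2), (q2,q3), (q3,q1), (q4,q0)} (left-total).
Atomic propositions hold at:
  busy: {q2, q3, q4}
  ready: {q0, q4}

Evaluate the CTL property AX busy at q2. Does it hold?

Yes

Sat(AX busy) = {s : every successor in {q2, q3, q4}} = {q0, q1, q2}
q2 ∈ Sat(AX busy) = {q0, q1, q2}, so the formula holds at q2.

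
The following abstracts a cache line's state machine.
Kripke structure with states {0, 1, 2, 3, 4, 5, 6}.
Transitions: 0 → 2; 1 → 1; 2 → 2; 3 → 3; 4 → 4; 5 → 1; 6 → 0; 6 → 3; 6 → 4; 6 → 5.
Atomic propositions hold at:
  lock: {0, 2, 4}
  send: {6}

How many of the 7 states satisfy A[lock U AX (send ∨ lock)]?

Sat(send ∨ lock) = {0, 2, 4, 6}
Sat(AX (send ∨ lock)) = {s : every successor in {0, 2, 4, 6}} = {0, 2, 4}
A[lock U AX (send ∨ lock)]: least fixpoint, start Z0 = Sat(AX (send ∨ lock)) = {0, 2, 4}, add states in Sat(lock) with every successor in Z. Already a fixed point.
Sat(A[lock U AX (send ∨ lock)]) = {0, 2, 4}
|Sat(A[lock U AX (send ∨ lock)])| = |{0, 2, 4}| = 3.

3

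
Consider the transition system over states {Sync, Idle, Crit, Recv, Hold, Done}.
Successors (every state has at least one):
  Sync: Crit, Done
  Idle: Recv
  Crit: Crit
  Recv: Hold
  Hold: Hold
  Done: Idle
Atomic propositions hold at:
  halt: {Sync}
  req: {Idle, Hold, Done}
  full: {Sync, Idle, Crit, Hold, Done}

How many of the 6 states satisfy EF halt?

EF halt: least fixpoint, start Z0 = {Sync}, add states with some successor in Z. Already a fixed point.
Sat(EF halt) = {Sync}
|Sat(EF halt)| = |{Sync}| = 1.

1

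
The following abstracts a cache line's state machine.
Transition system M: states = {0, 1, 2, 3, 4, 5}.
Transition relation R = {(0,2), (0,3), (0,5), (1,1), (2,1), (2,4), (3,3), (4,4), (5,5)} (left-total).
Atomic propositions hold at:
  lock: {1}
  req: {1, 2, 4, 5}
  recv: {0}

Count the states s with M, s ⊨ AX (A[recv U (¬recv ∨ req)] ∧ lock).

1

Sat(¬recv) = {1, 2, 3, 4, 5}
Sat(¬recv ∨ req) = {1, 2, 3, 4, 5}
A[recv U (¬recv ∨ req)]: least fixpoint, start Z0 = Sat((¬recv ∨ req)) = {1, 2, 3, 4, 5}, add states in Sat(recv) with every successor in Z. Z1 = {0, 1, 2, 3, 4, 5}; fixed.
Sat(A[recv U (¬recv ∨ req)]) = {0, 1, 2, 3, 4, 5}
Sat(A[recv U (¬recv ∨ req)] ∧ lock) = {1}
Sat(AX (A[recv U (¬recv ∨ req)] ∧ lock)) = {s : every successor in {1}} = {1}
|Sat(AX (A[recv U (¬recv ∨ req)] ∧ lock))| = |{1}| = 1.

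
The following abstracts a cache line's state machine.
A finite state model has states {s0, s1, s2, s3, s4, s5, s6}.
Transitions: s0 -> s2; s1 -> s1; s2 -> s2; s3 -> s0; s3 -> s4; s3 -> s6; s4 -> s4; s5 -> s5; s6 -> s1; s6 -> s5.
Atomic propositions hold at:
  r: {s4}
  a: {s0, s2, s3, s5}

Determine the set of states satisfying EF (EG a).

{s0, s2, s3, s5, s6}

EG a: greatest fixpoint, start Z0 = {s0, s2, s3, s5}, keep only states in Sat with some successor in Z. Already a fixed point.
Sat(EG a) = {s0, s2, s3, s5}
EF (EG a): least fixpoint, start Z0 = {s0, s2, s3, s5}, add states with some successor in Z. Z1 = {s0, s2, s3, s5, s6}; fixed.
Sat(EF (EG a)) = {s0, s2, s3, s5, s6}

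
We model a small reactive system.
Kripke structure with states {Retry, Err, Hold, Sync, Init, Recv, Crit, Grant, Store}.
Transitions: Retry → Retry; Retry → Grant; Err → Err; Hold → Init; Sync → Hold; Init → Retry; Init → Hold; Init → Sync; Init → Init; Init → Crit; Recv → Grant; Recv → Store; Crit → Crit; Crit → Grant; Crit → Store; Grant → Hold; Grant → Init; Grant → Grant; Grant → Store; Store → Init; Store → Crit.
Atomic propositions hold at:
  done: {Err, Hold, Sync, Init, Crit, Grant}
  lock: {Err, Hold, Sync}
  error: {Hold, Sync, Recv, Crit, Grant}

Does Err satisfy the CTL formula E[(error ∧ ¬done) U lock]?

Sat(¬done) = {Retry, Recv, Store}
Sat(error ∧ ¬done) = {Recv}
E[(error ∧ ¬done) U lock]: least fixpoint, start Z0 = Sat(lock) = {Err, Hold, Sync}, add states in Sat(error ∧ ¬done) with some successor in Z. Already a fixed point.
Sat(E[(error ∧ ¬done) U lock]) = {Err, Hold, Sync}
Err ∈ Sat(E[(error ∧ ¬done) U lock]) = {Err, Hold, Sync}, so the formula holds at Err.

Yes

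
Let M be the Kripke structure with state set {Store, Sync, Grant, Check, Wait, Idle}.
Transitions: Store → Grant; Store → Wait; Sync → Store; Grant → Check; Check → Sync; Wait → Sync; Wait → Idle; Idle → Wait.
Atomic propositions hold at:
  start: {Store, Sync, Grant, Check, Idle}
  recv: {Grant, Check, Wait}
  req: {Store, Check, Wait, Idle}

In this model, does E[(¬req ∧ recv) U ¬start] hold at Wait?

Sat(¬req) = {Sync, Grant}
Sat(¬req ∧ recv) = {Grant}
Sat(¬start) = {Wait}
E[(¬req ∧ recv) U ¬start]: least fixpoint, start Z0 = Sat(¬start) = {Wait}, add states in Sat(¬req ∧ recv) with some successor in Z. Already a fixed point.
Sat(E[(¬req ∧ recv) U ¬start]) = {Wait}
Wait ∈ Sat(E[(¬req ∧ recv) U ¬start]) = {Wait}, so the formula holds at Wait.

Yes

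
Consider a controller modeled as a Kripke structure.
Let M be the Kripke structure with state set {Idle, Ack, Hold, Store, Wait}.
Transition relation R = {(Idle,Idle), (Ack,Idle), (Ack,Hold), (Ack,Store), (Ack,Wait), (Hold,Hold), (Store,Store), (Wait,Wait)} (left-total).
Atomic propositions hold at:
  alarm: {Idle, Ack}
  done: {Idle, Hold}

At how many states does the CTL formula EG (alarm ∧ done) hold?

1

Sat(alarm ∧ done) = {Idle}
EG (alarm ∧ done): greatest fixpoint, start Z0 = {Idle}, keep only states in Sat with some successor in Z. Already a fixed point.
Sat(EG (alarm ∧ done)) = {Idle}
|Sat(EG (alarm ∧ done))| = |{Idle}| = 1.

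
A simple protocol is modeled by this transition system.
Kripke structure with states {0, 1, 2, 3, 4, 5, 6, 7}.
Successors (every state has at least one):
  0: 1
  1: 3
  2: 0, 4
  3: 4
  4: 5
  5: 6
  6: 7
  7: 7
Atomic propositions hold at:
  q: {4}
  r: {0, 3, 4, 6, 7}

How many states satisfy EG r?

EG r: greatest fixpoint, start Z0 = {0, 3, 4, 6, 7}, keep only states in Sat with some successor in Z. Z1 = {3, 6, 7}; Z2 = {6, 7}; fixed.
Sat(EG r) = {6, 7}
|Sat(EG r)| = |{6, 7}| = 2.

2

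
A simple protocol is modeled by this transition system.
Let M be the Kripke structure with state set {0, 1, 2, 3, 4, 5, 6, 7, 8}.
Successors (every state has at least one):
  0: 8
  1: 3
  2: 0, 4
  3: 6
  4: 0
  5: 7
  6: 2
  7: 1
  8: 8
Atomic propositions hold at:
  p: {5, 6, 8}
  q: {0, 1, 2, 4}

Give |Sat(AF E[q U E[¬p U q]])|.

Sat(¬p) = {0, 1, 2, 3, 4, 7}
E[¬p U q]: least fixpoint, start Z0 = Sat(q) = {0, 1, 2, 4}, add states in Sat(¬p) with some successor in Z. Z1 = {0, 1, 2, 4, 7}; fixed.
Sat(E[¬p U q]) = {0, 1, 2, 4, 7}
E[q U E[¬p U q]]: least fixpoint, start Z0 = Sat(E[¬p U q]) = {0, 1, 2, 4, 7}, add states in Sat(q) with some successor in Z. Already a fixed point.
Sat(E[q U E[¬p U q]]) = {0, 1, 2, 4, 7}
AF E[q U E[¬p U q]]: least fixpoint, start Z0 = {0, 1, 2, 4, 7}, add states with every successor in Z. Z1 = {0, 1, 2, 4, 5, 6, 7}; Z2 = {0, 1, 2, 3, 4, 5, 6, 7}; fixed.
Sat(AF E[q U E[¬p U q]]) = {0, 1, 2, 3, 4, 5, 6, 7}
|Sat(AF E[q U E[¬p U q]])| = |{0, 1, 2, 3, 4, 5, 6, 7}| = 8.

8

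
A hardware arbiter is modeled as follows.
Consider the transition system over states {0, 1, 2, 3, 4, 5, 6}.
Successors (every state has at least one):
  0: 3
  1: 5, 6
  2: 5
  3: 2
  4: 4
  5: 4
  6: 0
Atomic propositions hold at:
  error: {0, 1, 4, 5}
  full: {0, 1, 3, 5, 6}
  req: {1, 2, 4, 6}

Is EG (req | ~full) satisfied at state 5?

No

Sat(~full) = {2, 4}
Sat(req | ~full) = {1, 2, 4, 6}
EG (req | ~full): greatest fixpoint, start Z0 = {1, 2, 4, 6}, keep only states in Sat with some successor in Z. Z1 = {1, 4}; Z2 = {4}; fixed.
Sat(EG (req | ~full)) = {4}
5 ∉ Sat(EG (req | ~full)) = {4}, so the formula does not hold at 5.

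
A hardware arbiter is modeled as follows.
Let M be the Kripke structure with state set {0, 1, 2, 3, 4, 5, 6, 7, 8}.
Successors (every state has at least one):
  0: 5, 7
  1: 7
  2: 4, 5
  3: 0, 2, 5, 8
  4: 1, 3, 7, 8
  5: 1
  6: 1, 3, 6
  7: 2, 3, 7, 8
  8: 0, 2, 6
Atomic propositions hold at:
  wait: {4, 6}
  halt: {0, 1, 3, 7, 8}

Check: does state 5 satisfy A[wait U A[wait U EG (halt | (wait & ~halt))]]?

Sat(~halt) = {2, 4, 5, 6}
Sat(wait & ~halt) = {4, 6}
Sat(halt | (wait & ~halt)) = {0, 1, 3, 4, 6, 7, 8}
EG (halt | (wait & ~halt)): greatest fixpoint, start Z0 = {0, 1, 3, 4, 6, 7, 8}, keep only states in Sat with some successor in Z. Already a fixed point.
Sat(EG (halt | (wait & ~halt))) = {0, 1, 3, 4, 6, 7, 8}
A[wait U EG (halt | (wait & ~halt))]: least fixpoint, start Z0 = Sat(EG (halt | (wait & ~halt))) = {0, 1, 3, 4, 6, 7, 8}, add states in Sat(wait) with every successor in Z. Already a fixed point.
Sat(A[wait U EG (halt | (wait & ~halt))]) = {0, 1, 3, 4, 6, 7, 8}
A[wait U A[wait U EG (halt | (wait & ~halt))]]: least fixpoint, start Z0 = Sat(A[wait U EG (halt | (wait & ~halt))]) = {0, 1, 3, 4, 6, 7, 8}, add states in Sat(wait) with every successor in Z. Already a fixed point.
Sat(A[wait U A[wait U EG (halt | (wait & ~halt))]]) = {0, 1, 3, 4, 6, 7, 8}
5 ∉ Sat(A[wait U A[wait U EG (halt | (wait & ~halt))]]) = {0, 1, 3, 4, 6, 7, 8}, so the formula does not hold at 5.

No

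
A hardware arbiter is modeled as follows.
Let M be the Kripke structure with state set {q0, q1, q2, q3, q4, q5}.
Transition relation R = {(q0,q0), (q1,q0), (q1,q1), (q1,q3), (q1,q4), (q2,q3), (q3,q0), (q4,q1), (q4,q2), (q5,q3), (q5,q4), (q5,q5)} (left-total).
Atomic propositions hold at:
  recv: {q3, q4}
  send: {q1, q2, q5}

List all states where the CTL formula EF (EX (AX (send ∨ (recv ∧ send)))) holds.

{q1, q4, q5}

Sat(recv ∧ send) = ∅
Sat(send ∨ (recv ∧ send)) = {q1, q2, q5}
Sat(AX (send ∨ (recv ∧ send))) = {s : every successor in {q1, q2, q5}} = {q4}
Sat(EX (AX (send ∨ (recv ∧ send)))) = {s : some successor in {q4}} = {q1, q5}
EF (EX (AX (send ∨ (recv ∧ send)))): least fixpoint, start Z0 = {q1, q5}, add states with some successor in Z. Z1 = {q1, q4, q5}; fixed.
Sat(EF (EX (AX (send ∨ (recv ∧ send))))) = {q1, q4, q5}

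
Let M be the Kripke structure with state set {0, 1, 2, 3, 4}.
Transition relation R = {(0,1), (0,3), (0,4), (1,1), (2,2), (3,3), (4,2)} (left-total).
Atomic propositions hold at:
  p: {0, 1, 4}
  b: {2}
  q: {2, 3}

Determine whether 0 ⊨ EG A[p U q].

No

A[p U q]: least fixpoint, start Z0 = Sat(q) = {2, 3}, add states in Sat(p) with every successor in Z. Z1 = {2, 3, 4}; fixed.
Sat(A[p U q]) = {2, 3, 4}
EG A[p U q]: greatest fixpoint, start Z0 = {2, 3, 4}, keep only states in Sat with some successor in Z. Already a fixed point.
Sat(EG A[p U q]) = {2, 3, 4}
0 ∉ Sat(EG A[p U q]) = {2, 3, 4}, so the formula does not hold at 0.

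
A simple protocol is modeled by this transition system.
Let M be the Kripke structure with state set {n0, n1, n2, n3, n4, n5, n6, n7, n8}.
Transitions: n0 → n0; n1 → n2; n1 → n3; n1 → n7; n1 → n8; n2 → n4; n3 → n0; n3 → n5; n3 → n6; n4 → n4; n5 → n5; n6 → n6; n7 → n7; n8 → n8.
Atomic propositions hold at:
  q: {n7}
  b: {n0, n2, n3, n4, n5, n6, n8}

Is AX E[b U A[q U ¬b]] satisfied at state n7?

Sat(¬b) = {n1, n7}
A[q U ¬b]: least fixpoint, start Z0 = Sat(¬b) = {n1, n7}, add states in Sat(q) with every successor in Z. Already a fixed point.
Sat(A[q U ¬b]) = {n1, n7}
E[b U A[q U ¬b]]: least fixpoint, start Z0 = Sat(A[q U ¬b]) = {n1, n7}, add states in Sat(b) with some successor in Z. Already a fixed point.
Sat(E[b U A[q U ¬b]]) = {n1, n7}
Sat(AX E[b U A[q U ¬b]]) = {s : every successor in {n1, n7}} = {n7}
n7 ∈ Sat(AX E[b U A[q U ¬b]]) = {n7}, so the formula holds at n7.

Yes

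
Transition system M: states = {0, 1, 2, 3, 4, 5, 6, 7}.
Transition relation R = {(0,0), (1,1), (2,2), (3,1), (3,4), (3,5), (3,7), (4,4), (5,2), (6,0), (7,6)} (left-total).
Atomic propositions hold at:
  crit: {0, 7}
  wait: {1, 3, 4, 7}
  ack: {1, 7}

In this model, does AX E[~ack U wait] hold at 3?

Sat(~ack) = {0, 2, 3, 4, 5, 6}
E[~ack U wait]: least fixpoint, start Z0 = Sat(wait) = {1, 3, 4, 7}, add states in Sat(~ack) with some successor in Z. Already a fixed point.
Sat(E[~ack U wait]) = {1, 3, 4, 7}
Sat(AX E[~ack U wait]) = {s : every successor in {1, 3, 4, 7}} = {1, 4}
3 ∉ Sat(AX E[~ack U wait]) = {1, 4}, so the formula does not hold at 3.

No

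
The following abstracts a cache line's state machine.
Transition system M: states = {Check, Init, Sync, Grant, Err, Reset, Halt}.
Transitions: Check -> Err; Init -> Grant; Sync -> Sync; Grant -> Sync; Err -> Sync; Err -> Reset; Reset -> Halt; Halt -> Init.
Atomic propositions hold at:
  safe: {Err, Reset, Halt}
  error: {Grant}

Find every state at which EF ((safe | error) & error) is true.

{Check, Init, Grant, Err, Reset, Halt}

Sat(safe | error) = {Grant, Err, Reset, Halt}
Sat((safe | error) & error) = {Grant}
EF ((safe | error) & error): least fixpoint, start Z0 = {Grant}, add states with some successor in Z. Z1 = {Init, Grant}; Z2 = {Init, Grant, Halt}; Z3 = {Init, Grant, Reset, Halt}; Z4 = {Init, Grant, Err, Reset, Halt}; Z5 = {Check, Init, Grant, Err, Reset, Halt}; fixed.
Sat(EF ((safe | error) & error)) = {Check, Init, Grant, Err, Reset, Halt}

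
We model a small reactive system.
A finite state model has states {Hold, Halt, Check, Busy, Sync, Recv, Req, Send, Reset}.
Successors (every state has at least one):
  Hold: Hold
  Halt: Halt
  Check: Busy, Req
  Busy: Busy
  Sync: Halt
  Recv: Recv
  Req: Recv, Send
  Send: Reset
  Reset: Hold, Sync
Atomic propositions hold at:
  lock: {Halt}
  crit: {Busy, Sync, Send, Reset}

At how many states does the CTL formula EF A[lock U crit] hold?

6

A[lock U crit]: least fixpoint, start Z0 = Sat(crit) = {Busy, Sync, Send, Reset}, add states in Sat(lock) with every successor in Z. Already a fixed point.
Sat(A[lock U crit]) = {Busy, Sync, Send, Reset}
EF A[lock U crit]: least fixpoint, start Z0 = {Busy, Sync, Send, Reset}, add states with some successor in Z. Z1 = {Check, Busy, Sync, Req, Send, Reset}; fixed.
Sat(EF A[lock U crit]) = {Check, Busy, Sync, Req, Send, Reset}
|Sat(EF A[lock U crit])| = |{Check, Busy, Sync, Req, Send, Reset}| = 6.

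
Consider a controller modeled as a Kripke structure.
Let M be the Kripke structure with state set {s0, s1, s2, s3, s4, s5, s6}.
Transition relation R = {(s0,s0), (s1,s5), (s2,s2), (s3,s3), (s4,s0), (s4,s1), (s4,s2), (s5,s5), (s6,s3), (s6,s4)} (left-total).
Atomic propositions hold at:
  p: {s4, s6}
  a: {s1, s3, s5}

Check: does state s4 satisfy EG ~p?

Sat(~p) = {s0, s1, s2, s3, s5}
EG ~p: greatest fixpoint, start Z0 = {s0, s1, s2, s3, s5}, keep only states in Sat with some successor in Z. Already a fixed point.
Sat(EG ~p) = {s0, s1, s2, s3, s5}
s4 ∉ Sat(EG ~p) = {s0, s1, s2, s3, s5}, so the formula does not hold at s4.

No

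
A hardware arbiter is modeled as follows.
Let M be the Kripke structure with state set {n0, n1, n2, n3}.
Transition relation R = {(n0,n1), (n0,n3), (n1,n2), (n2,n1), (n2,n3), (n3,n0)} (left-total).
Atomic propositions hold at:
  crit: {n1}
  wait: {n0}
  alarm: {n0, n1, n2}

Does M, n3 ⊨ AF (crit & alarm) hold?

No

Sat(crit & alarm) = {n1}
AF (crit & alarm): least fixpoint, start Z0 = {n1}, add states with every successor in Z. Already a fixed point.
Sat(AF (crit & alarm)) = {n1}
n3 ∉ Sat(AF (crit & alarm)) = {n1}, so the formula does not hold at n3.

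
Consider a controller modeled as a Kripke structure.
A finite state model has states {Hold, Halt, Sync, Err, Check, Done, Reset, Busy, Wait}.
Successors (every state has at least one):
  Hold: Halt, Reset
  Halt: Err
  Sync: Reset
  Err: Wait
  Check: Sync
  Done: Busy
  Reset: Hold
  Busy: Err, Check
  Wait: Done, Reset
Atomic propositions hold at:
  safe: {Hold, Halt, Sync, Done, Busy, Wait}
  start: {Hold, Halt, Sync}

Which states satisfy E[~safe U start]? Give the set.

{Hold, Halt, Sync, Check, Reset}

Sat(~safe) = {Err, Check, Reset}
E[~safe U start]: least fixpoint, start Z0 = Sat(start) = {Hold, Halt, Sync}, add states in Sat(~safe) with some successor in Z. Z1 = {Hold, Halt, Sync, Check, Reset}; fixed.
Sat(E[~safe U start]) = {Hold, Halt, Sync, Check, Reset}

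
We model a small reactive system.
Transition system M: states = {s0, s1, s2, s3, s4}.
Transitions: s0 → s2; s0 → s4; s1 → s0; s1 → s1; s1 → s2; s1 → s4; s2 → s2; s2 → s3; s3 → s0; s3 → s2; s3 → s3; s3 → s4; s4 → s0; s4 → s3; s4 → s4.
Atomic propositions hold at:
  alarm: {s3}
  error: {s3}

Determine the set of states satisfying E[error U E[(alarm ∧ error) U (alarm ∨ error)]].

Sat(alarm ∧ error) = {s3}
Sat(alarm ∨ error) = {s3}
E[(alarm ∧ error) U (alarm ∨ error)]: least fixpoint, start Z0 = Sat((alarm ∨ error)) = {s3}, add states in Sat(alarm ∧ error) with some successor in Z. Already a fixed point.
Sat(E[(alarm ∧ error) U (alarm ∨ error)]) = {s3}
E[error U E[(alarm ∧ error) U (alarm ∨ error)]]: least fixpoint, start Z0 = Sat(E[(alarm ∧ error) U (alarm ∨ error)]) = {s3}, add states in Sat(error) with some successor in Z. Already a fixed point.
Sat(E[error U E[(alarm ∧ error) U (alarm ∨ error)]]) = {s3}

{s3}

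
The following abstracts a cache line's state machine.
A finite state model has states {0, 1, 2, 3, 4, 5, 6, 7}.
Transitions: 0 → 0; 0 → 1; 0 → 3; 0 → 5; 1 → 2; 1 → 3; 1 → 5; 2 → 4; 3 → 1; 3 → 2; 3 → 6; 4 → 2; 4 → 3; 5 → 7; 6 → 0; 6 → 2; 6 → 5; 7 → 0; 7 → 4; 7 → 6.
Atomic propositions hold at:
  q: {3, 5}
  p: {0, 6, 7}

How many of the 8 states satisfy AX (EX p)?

1

Sat(EX p) = {s : some successor in {0, 6, 7}} = {0, 3, 5, 6, 7}
Sat(AX (EX p)) = {s : every successor in {0, 3, 5, 6, 7}} = {5}
|Sat(AX (EX p))| = |{5}| = 1.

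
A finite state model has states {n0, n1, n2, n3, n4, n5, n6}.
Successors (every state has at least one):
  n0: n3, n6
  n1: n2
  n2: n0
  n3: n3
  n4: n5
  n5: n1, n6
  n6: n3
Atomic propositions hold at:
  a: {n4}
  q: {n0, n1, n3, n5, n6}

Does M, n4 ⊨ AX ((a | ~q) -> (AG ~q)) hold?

Yes

Sat(~q) = {n2, n4}
Sat(a | ~q) = {n2, n4}
AG ~q: greatest fixpoint, start Z0 = {n2, n4}, keep only states in Sat with every successor in Z. Z1 = ∅; fixed.
Sat(AG ~q) = ∅
Sat((a | ~q) -> (AG ~q)) = {n0, n1, n3, n5, n6}
Sat(AX ((a | ~q) -> (AG ~q))) = {s : every successor in {n0, n1, n3, n5, n6}} = {n0, n2, n3, n4, n5, n6}
n4 ∈ Sat(AX ((a | ~q) -> (AG ~q))) = {n0, n2, n3, n4, n5, n6}, so the formula holds at n4.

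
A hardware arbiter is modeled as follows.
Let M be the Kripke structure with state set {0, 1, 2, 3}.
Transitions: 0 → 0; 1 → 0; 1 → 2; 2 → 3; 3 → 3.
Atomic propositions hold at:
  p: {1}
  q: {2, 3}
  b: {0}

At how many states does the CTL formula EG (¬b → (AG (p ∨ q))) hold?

Sat(¬b) = {1, 2, 3}
Sat(p ∨ q) = {1, 2, 3}
AG (p ∨ q): greatest fixpoint, start Z0 = {1, 2, 3}, keep only states in Sat with every successor in Z. Z1 = {2, 3}; fixed.
Sat(AG (p ∨ q)) = {2, 3}
Sat(¬b → (AG (p ∨ q))) = {0, 2, 3}
EG (¬b → (AG (p ∨ q))): greatest fixpoint, start Z0 = {0, 2, 3}, keep only states in Sat with some successor in Z. Already a fixed point.
Sat(EG (¬b → (AG (p ∨ q)))) = {0, 2, 3}
|Sat(EG (¬b → (AG (p ∨ q))))| = |{0, 2, 3}| = 3.

3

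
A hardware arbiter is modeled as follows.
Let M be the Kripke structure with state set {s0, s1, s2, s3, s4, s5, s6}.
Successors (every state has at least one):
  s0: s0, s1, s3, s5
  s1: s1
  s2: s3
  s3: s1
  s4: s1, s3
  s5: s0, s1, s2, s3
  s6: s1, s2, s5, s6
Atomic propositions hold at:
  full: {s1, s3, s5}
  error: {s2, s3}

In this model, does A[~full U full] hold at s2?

Yes

Sat(~full) = {s0, s2, s4, s6}
A[~full U full]: least fixpoint, start Z0 = Sat(full) = {s1, s3, s5}, add states in Sat(~full) with every successor in Z. Z1 = {s1, s2, s3, s4, s5}; fixed.
Sat(A[~full U full]) = {s1, s2, s3, s4, s5}
s2 ∈ Sat(A[~full U full]) = {s1, s2, s3, s4, s5}, so the formula holds at s2.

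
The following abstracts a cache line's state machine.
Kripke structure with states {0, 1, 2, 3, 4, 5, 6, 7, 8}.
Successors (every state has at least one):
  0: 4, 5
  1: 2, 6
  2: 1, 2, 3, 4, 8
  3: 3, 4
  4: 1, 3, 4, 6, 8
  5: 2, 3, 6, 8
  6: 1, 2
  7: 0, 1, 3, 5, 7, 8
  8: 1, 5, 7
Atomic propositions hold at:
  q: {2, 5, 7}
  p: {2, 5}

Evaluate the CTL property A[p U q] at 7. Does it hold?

Yes

A[p U q]: least fixpoint, start Z0 = Sat(q) = {2, 5, 7}, add states in Sat(p) with every successor in Z. Already a fixed point.
Sat(A[p U q]) = {2, 5, 7}
7 ∈ Sat(A[p U q]) = {2, 5, 7}, so the formula holds at 7.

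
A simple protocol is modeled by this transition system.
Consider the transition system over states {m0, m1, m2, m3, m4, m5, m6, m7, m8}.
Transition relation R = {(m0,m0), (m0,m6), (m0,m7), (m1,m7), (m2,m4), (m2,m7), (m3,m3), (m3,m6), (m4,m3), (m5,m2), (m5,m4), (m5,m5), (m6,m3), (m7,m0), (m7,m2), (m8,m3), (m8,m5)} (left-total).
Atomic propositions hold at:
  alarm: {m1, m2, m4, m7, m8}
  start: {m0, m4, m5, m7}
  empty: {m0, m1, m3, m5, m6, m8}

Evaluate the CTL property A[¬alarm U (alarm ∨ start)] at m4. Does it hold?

Yes

Sat(¬alarm) = {m0, m3, m5, m6}
Sat(alarm ∨ start) = {m0, m1, m2, m4, m5, m7, m8}
A[¬alarm U (alarm ∨ start)]: least fixpoint, start Z0 = Sat((alarm ∨ start)) = {m0, m1, m2, m4, m5, m7, m8}, add states in Sat(¬alarm) with every successor in Z. Already a fixed point.
Sat(A[¬alarm U (alarm ∨ start)]) = {m0, m1, m2, m4, m5, m7, m8}
m4 ∈ Sat(A[¬alarm U (alarm ∨ start)]) = {m0, m1, m2, m4, m5, m7, m8}, so the formula holds at m4.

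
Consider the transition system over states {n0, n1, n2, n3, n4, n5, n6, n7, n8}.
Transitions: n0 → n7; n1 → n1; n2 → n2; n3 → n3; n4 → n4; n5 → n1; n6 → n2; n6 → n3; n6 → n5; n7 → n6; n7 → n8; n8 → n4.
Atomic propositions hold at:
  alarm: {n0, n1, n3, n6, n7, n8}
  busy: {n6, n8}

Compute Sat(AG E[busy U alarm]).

E[busy U alarm]: least fixpoint, start Z0 = Sat(alarm) = {n0, n1, n3, n6, n7, n8}, add states in Sat(busy) with some successor in Z. Already a fixed point.
Sat(E[busy U alarm]) = {n0, n1, n3, n6, n7, n8}
AG E[busy U alarm]: greatest fixpoint, start Z0 = {n0, n1, n3, n6, n7, n8}, keep only states in Sat with every successor in Z. Z1 = {n0, n1, n3, n7}; Z2 = {n0, n1, n3}; Z3 = {n1, n3}; fixed.
Sat(AG E[busy U alarm]) = {n1, n3}

{n1, n3}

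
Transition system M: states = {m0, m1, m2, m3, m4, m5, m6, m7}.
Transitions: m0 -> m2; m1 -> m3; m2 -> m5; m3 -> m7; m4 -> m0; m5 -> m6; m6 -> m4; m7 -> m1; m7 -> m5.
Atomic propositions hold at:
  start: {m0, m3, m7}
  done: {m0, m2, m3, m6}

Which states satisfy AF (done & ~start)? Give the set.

Sat(~start) = {m1, m2, m4, m5, m6}
Sat(done & ~start) = {m2, m6}
AF (done & ~start): least fixpoint, start Z0 = {m2, m6}, add states with every successor in Z. Z1 = {m0, m2, m5, m6}; Z2 = {m0, m2, m4, m5, m6}; fixed.
Sat(AF (done & ~start)) = {m0, m2, m4, m5, m6}

{m0, m2, m4, m5, m6}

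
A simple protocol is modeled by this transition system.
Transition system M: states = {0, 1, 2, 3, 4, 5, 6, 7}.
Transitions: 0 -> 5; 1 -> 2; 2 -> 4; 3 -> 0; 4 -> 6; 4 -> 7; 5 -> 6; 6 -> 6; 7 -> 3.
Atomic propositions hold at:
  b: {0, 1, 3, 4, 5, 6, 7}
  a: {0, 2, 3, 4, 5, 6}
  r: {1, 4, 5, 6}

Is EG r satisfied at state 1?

EG r: greatest fixpoint, start Z0 = {1, 4, 5, 6}, keep only states in Sat with some successor in Z. Z1 = {4, 5, 6}; fixed.
Sat(EG r) = {4, 5, 6}
1 ∉ Sat(EG r) = {4, 5, 6}, so the formula does not hold at 1.

No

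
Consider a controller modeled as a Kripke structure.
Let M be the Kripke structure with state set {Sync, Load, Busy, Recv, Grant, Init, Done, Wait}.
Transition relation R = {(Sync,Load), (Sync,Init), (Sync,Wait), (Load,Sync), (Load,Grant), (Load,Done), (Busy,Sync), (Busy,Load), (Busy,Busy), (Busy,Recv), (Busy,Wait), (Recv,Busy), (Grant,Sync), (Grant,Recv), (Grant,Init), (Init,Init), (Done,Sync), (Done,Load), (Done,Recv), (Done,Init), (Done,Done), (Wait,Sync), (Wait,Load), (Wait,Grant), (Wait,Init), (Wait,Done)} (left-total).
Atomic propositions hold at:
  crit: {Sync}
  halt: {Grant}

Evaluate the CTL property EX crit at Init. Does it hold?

No

Sat(EX crit) = {s : some successor in {Sync}} = {Load, Busy, Grant, Done, Wait}
Init ∉ Sat(EX crit) = {Load, Busy, Grant, Done, Wait}, so the formula does not hold at Init.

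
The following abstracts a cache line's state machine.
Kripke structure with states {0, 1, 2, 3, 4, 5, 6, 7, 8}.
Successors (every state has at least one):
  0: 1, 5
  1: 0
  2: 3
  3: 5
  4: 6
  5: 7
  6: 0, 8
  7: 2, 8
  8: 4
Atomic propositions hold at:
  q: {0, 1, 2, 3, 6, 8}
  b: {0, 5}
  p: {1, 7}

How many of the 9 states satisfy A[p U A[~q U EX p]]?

3

Sat(~q) = {4, 5, 7}
Sat(EX p) = {s : some successor in {1, 7}} = {0, 5}
A[~q U EX p]: least fixpoint, start Z0 = Sat(EX p) = {0, 5}, add states in Sat(~q) with every successor in Z. Already a fixed point.
Sat(A[~q U EX p]) = {0, 5}
A[p U A[~q U EX p]]: least fixpoint, start Z0 = Sat(A[~q U EX p]) = {0, 5}, add states in Sat(p) with every successor in Z. Z1 = {0, 1, 5}; fixed.
Sat(A[p U A[~q U EX p]]) = {0, 1, 5}
|Sat(A[p U A[~q U EX p]])| = |{0, 1, 5}| = 3.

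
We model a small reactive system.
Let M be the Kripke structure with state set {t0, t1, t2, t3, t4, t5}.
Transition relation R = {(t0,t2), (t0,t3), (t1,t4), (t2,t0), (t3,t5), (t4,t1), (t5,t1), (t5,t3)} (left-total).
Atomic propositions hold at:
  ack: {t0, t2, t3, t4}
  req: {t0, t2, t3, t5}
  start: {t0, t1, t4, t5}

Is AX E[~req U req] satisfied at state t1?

Sat(~req) = {t1, t4}
E[~req U req]: least fixpoint, start Z0 = Sat(req) = {t0, t2, t3, t5}, add states in Sat(~req) with some successor in Z. Already a fixed point.
Sat(E[~req U req]) = {t0, t2, t3, t5}
Sat(AX E[~req U req]) = {s : every successor in {t0, t2, t3, t5}} = {t0, t2, t3}
t1 ∉ Sat(AX E[~req U req]) = {t0, t2, t3}, so the formula does not hold at t1.

No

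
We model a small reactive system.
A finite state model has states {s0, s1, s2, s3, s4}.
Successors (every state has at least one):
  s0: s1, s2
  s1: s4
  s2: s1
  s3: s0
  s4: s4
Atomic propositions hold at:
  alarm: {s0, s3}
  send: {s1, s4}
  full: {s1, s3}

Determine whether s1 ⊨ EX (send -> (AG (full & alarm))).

No

Sat(full & alarm) = {s3}
AG (full & alarm): greatest fixpoint, start Z0 = {s3}, keep only states in Sat with every successor in Z. Z1 = ∅; fixed.
Sat(AG (full & alarm)) = ∅
Sat(send -> (AG (full & alarm))) = {s0, s2, s3}
Sat(EX (send -> (AG (full & alarm)))) = {s : some successor in {s0, s2, s3}} = {s0, s3}
s1 ∉ Sat(EX (send -> (AG (full & alarm)))) = {s0, s3}, so the formula does not hold at s1.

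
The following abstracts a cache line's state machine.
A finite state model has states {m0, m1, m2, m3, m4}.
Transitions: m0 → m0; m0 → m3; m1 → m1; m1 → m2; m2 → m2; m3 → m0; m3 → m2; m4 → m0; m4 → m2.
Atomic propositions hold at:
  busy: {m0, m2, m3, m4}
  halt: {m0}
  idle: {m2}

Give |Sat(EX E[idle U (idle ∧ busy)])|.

Sat(idle ∧ busy) = {m2}
E[idle U (idle ∧ busy)]: least fixpoint, start Z0 = Sat((idle ∧ busy)) = {m2}, add states in Sat(idle) with some successor in Z. Already a fixed point.
Sat(E[idle U (idle ∧ busy)]) = {m2}
Sat(EX E[idle U (idle ∧ busy)]) = {s : some successor in {m2}} = {m1, m2, m3, m4}
|Sat(EX E[idle U (idle ∧ busy)])| = |{m1, m2, m3, m4}| = 4.

4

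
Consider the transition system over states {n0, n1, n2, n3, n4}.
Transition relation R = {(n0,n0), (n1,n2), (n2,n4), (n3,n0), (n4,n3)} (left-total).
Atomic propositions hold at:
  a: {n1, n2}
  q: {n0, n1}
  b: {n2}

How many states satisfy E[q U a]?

2

E[q U a]: least fixpoint, start Z0 = Sat(a) = {n1, n2}, add states in Sat(q) with some successor in Z. Already a fixed point.
Sat(E[q U a]) = {n1, n2}
|Sat(E[q U a])| = |{n1, n2}| = 2.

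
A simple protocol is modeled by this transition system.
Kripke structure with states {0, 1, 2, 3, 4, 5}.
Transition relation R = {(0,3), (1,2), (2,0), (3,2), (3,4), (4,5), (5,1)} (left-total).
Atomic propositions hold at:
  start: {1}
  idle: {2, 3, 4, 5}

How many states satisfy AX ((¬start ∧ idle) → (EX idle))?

3

Sat(¬start) = {0, 2, 3, 4, 5}
Sat(¬start ∧ idle) = {2, 3, 4, 5}
Sat(EX idle) = {s : some successor in {2, 3, 4, 5}} = {0, 1, 3, 4}
Sat((¬start ∧ idle) → (EX idle)) = {0, 1, 3, 4}
Sat(AX ((¬start ∧ idle) → (EX idle))) = {s : every successor in {0, 1, 3, 4}} = {0, 2, 5}
|Sat(AX ((¬start ∧ idle) → (EX idle)))| = |{0, 2, 5}| = 3.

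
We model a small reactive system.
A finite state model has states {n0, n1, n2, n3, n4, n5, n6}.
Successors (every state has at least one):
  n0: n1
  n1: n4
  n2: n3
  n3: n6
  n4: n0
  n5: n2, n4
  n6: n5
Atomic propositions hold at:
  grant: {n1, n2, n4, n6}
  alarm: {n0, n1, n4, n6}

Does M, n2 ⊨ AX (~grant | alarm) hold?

Sat(~grant) = {n0, n3, n5}
Sat(~grant | alarm) = {n0, n1, n3, n4, n5, n6}
Sat(AX (~grant | alarm)) = {s : every successor in {n0, n1, n3, n4, n5, n6}} = {n0, n1, n2, n3, n4, n6}
n2 ∈ Sat(AX (~grant | alarm)) = {n0, n1, n2, n3, n4, n6}, so the formula holds at n2.

Yes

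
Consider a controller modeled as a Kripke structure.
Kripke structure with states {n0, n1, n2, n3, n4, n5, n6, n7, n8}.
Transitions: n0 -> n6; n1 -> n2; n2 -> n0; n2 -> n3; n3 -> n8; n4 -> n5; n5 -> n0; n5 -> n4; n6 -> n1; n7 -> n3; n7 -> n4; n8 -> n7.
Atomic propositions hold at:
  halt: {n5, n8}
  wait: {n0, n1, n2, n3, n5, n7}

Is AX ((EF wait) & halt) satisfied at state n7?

EF wait: least fixpoint, start Z0 = {n0, n1, n2, n3, n5, n7}, add states with some successor in Z. Z1 = {n0, n1, n2, n3, n4, n5, n6, n7, n8}; fixed.
Sat(EF wait) = {n0, n1, n2, n3, n4, n5, n6, n7, n8}
Sat((EF wait) & halt) = {n5, n8}
Sat(AX ((EF wait) & halt)) = {s : every successor in {n5, n8}} = {n3, n4}
n7 ∉ Sat(AX ((EF wait) & halt)) = {n3, n4}, so the formula does not hold at n7.

No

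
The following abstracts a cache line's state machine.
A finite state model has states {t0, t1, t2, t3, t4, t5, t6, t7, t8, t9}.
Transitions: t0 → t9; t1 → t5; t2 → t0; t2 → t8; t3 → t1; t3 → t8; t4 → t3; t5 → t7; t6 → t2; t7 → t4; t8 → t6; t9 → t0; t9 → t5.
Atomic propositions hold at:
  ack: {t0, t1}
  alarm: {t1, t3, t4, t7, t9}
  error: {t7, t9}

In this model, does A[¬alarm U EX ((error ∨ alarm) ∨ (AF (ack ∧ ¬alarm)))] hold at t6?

Sat(¬alarm) = {t0, t2, t5, t6, t8}
Sat(error ∨ alarm) = {t1, t3, t4, t7, t9}
Sat(ack ∧ ¬alarm) = {t0}
AF (ack ∧ ¬alarm): least fixpoint, start Z0 = {t0}, add states with every successor in Z. Already a fixed point.
Sat(AF (ack ∧ ¬alarm)) = {t0}
Sat((error ∨ alarm) ∨ (AF (ack ∧ ¬alarm))) = {t0, t1, t3, t4, t7, t9}
Sat(EX ((error ∨ alarm) ∨ (AF (ack ∧ ¬alarm)))) = {s : some successor in {t0, t1, t3, t4, t7, t9}} = {t0, t2, t3, t4, t5, t7, t9}
A[¬alarm U EX ((error ∨ alarm) ∨ (AF (ack ∧ ¬alarm)))]: least fixpoint, start Z0 = Sat(EX ((error ∨ alarm) ∨ (AF (ack ∧ ¬alarm)))) = {t0, t2, t3, t4, t5, t7, t9}, add states in Sat(¬alarm) with every successor in Z. Z1 = {t0, t2, t3, t4, t5, t6, t7, t9}; Z2 = {t0, t2, t3, t4, t5, t6, t7, t8, t9}; fixed.
Sat(A[¬alarm U EX ((error ∨ alarm) ∨ (AF (ack ∧ ¬alarm)))]) = {t0, t2, t3, t4, t5, t6, t7, t8, t9}
t6 ∈ Sat(A[¬alarm U EX ((error ∨ alarm) ∨ (AF (ack ∧ ¬alarm)))]) = {t0, t2, t3, t4, t5, t6, t7, t8, t9}, so the formula holds at t6.

Yes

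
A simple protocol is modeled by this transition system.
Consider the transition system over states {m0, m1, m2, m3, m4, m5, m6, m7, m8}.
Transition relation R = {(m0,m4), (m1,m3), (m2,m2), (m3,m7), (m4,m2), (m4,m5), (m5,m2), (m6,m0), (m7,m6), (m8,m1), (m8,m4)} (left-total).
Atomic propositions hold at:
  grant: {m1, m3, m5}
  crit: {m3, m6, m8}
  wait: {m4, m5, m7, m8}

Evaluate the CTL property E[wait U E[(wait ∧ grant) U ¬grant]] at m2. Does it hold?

Sat(wait ∧ grant) = {m5}
Sat(¬grant) = {m0, m2, m4, m6, m7, m8}
E[(wait ∧ grant) U ¬grant]: least fixpoint, start Z0 = Sat(¬grant) = {m0, m2, m4, m6, m7, m8}, add states in Sat(wait ∧ grant) with some successor in Z. Z1 = {m0, m2, m4, m5, m6, m7, m8}; fixed.
Sat(E[(wait ∧ grant) U ¬grant]) = {m0, m2, m4, m5, m6, m7, m8}
E[wait U E[(wait ∧ grant) U ¬grant]]: least fixpoint, start Z0 = Sat(E[(wait ∧ grant) U ¬grant]) = {m0, m2, m4, m5, m6, m7, m8}, add states in Sat(wait) with some successor in Z. Already a fixed point.
Sat(E[wait U E[(wait ∧ grant) U ¬grant]]) = {m0, m2, m4, m5, m6, m7, m8}
m2 ∈ Sat(E[wait U E[(wait ∧ grant) U ¬grant]]) = {m0, m2, m4, m5, m6, m7, m8}, so the formula holds at m2.

Yes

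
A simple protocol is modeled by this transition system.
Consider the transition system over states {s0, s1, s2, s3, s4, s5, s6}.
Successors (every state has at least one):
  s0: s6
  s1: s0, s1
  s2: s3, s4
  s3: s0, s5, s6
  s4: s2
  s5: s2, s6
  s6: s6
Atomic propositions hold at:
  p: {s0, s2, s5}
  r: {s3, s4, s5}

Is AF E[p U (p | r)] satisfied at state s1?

No

Sat(p | r) = {s0, s2, s3, s4, s5}
E[p U (p | r)]: least fixpoint, start Z0 = Sat((p | r)) = {s0, s2, s3, s4, s5}, add states in Sat(p) with some successor in Z. Already a fixed point.
Sat(E[p U (p | r)]) = {s0, s2, s3, s4, s5}
AF E[p U (p | r)]: least fixpoint, start Z0 = {s0, s2, s3, s4, s5}, add states with every successor in Z. Already a fixed point.
Sat(AF E[p U (p | r)]) = {s0, s2, s3, s4, s5}
s1 ∉ Sat(AF E[p U (p | r)]) = {s0, s2, s3, s4, s5}, so the formula does not hold at s1.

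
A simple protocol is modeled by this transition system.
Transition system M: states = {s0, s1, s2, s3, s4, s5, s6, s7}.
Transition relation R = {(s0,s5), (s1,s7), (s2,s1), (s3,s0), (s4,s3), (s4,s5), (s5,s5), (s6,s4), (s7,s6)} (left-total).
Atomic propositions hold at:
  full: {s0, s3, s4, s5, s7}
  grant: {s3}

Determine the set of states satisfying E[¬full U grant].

Sat(¬full) = {s1, s2, s6}
E[¬full U grant]: least fixpoint, start Z0 = Sat(grant) = {s3}, add states in Sat(¬full) with some successor in Z. Already a fixed point.
Sat(E[¬full U grant]) = {s3}

{s3}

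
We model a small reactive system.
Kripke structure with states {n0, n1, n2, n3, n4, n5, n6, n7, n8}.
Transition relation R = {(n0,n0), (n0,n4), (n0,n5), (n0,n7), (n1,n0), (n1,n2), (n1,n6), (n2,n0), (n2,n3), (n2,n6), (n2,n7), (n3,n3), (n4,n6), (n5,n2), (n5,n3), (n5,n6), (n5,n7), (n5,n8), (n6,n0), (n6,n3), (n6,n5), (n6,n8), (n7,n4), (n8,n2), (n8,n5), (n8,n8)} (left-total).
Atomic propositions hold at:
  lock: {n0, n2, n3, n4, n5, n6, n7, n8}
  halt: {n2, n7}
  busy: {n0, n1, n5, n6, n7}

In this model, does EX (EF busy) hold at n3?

EF busy: least fixpoint, start Z0 = {n0, n1, n5, n6, n7}, add states with some successor in Z. Z1 = {n0, n1, n2, n4, n5, n6, n7, n8}; fixed.
Sat(EF busy) = {n0, n1, n2, n4, n5, n6, n7, n8}
Sat(EX (EF busy)) = {s : some successor in {n0, n1, n2, n4, n5, n6, n7, n8}} = {n0, n1, n2, n4, n5, n6, n7, n8}
n3 ∉ Sat(EX (EF busy)) = {n0, n1, n2, n4, n5, n6, n7, n8}, so the formula does not hold at n3.

No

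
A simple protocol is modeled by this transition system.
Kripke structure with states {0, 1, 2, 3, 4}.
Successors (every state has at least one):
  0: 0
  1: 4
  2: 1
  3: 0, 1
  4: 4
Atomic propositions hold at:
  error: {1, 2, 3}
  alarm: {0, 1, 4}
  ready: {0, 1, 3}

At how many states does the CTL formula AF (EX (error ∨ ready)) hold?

3

Sat(error ∨ ready) = {0, 1, 2, 3}
Sat(EX (error ∨ ready)) = {s : some successor in {0, 1, 2, 3}} = {0, 2, 3}
AF (EX (error ∨ ready)): least fixpoint, start Z0 = {0, 2, 3}, add states with every successor in Z. Already a fixed point.
Sat(AF (EX (error ∨ ready))) = {0, 2, 3}
|Sat(AF (EX (error ∨ ready)))| = |{0, 2, 3}| = 3.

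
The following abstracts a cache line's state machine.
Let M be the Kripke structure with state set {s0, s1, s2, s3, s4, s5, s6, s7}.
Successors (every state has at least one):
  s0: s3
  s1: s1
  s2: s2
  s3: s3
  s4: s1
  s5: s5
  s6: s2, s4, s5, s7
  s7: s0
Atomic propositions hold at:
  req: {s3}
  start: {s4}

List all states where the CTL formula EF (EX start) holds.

Sat(EX start) = {s : some successor in {s4}} = {s6}
EF (EX start): least fixpoint, start Z0 = {s6}, add states with some successor in Z. Already a fixed point.
Sat(EF (EX start)) = {s6}

{s6}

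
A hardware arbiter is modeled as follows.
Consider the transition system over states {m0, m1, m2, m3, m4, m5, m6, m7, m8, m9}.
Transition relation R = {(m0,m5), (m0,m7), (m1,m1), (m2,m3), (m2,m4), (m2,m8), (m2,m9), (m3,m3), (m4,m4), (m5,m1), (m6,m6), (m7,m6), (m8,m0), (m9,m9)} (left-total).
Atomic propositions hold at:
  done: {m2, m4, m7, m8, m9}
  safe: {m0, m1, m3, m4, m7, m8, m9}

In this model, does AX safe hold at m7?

No

Sat(AX safe) = {s : every successor in {m0, m1, m3, m4, m7, m8, m9}} = {m1, m2, m3, m4, m5, m8, m9}
m7 ∉ Sat(AX safe) = {m1, m2, m3, m4, m5, m8, m9}, so the formula does not hold at m7.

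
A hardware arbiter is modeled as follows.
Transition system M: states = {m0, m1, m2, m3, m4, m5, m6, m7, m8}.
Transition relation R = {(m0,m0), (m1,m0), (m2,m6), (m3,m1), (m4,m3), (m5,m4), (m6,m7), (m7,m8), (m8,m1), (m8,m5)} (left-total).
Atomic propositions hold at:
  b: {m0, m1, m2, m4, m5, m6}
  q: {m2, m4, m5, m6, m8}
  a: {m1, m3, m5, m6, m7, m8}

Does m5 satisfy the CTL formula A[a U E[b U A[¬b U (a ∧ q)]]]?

Yes

Sat(¬b) = {m3, m7, m8}
Sat(a ∧ q) = {m5, m6, m8}
A[¬b U (a ∧ q)]: least fixpoint, start Z0 = Sat((a ∧ q)) = {m5, m6, m8}, add states in Sat(¬b) with every successor in Z. Z1 = {m5, m6, m7, m8}; fixed.
Sat(A[¬b U (a ∧ q)]) = {m5, m6, m7, m8}
E[b U A[¬b U (a ∧ q)]]: least fixpoint, start Z0 = Sat(A[¬b U (a ∧ q)]) = {m5, m6, m7, m8}, add states in Sat(b) with some successor in Z. Z1 = {m2, m5, m6, m7, m8}; fixed.
Sat(E[b U A[¬b U (a ∧ q)]]) = {m2, m5, m6, m7, m8}
A[a U E[b U A[¬b U (a ∧ q)]]]: least fixpoint, start Z0 = Sat(E[b U A[¬b U (a ∧ q)]]) = {m2, m5, m6, m7, m8}, add states in Sat(a) with every successor in Z. Already a fixed point.
Sat(A[a U E[b U A[¬b U (a ∧ q)]]]) = {m2, m5, m6, m7, m8}
m5 ∈ Sat(A[a U E[b U A[¬b U (a ∧ q)]]]) = {m2, m5, m6, m7, m8}, so the formula holds at m5.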